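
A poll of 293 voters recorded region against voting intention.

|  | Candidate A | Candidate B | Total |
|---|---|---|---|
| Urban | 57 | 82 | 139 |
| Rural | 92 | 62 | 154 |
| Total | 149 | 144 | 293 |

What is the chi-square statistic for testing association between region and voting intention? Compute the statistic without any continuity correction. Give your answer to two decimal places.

Grand total N = 293.
Expected counts (row total × column total / N):
  Urban, Candidate A: 139×149/293 = 70.686
  Urban, Candidate B: 139×144/293 = 68.314
  Rural, Candidate A: 154×149/293 = 78.314
  Rural, Candidate B: 154×144/293 = 75.686
Contributions (O − E)²/E:
  (57 − 70.686)²/70.686 = 2.6498
  (82 − 68.314)²/68.314 = 2.7418
  (92 − 78.314)²/78.314 = 2.3917
  (62 − 75.686)²/75.686 = 2.4748
χ² = 2.6498 + 2.7418 + 2.3917 + 2.4748 = 10.26

10.26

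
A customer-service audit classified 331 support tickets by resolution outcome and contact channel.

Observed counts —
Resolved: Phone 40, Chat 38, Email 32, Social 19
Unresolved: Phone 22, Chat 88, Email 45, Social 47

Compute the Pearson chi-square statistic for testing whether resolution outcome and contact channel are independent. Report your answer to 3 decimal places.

24.219

Row totals: 129, 202. Column totals: 62, 126, 77, 66. Grand total N = 331.
Expected counts (row total × column total / N):
  Resolved, Phone: 129×62/331 = 24.1631
  Resolved, Chat: 129×126/331 = 49.1057
  Resolved, Email: 129×77/331 = 30.0091
  Resolved, Social: 129×66/331 = 25.7221
  Unresolved, Phone: 202×62/331 = 37.8369
  Unresolved, Chat: 202×126/331 = 76.8943
  Unresolved, Email: 202×77/331 = 46.9909
  Unresolved, Social: 202×66/331 = 40.2779
Contributions (O − E)²/E:
  (40 − 24.1631)²/24.1631 = 10.3798
  (38 − 49.1057)²/49.1057 = 2.5117
  (32 − 30.0091)²/30.0091 = 0.1321
  (19 − 25.7221)²/25.7221 = 1.7567
  (22 − 37.8369)²/37.8369 = 6.6286
  (88 − 76.8943)²/76.8943 = 1.6040
  (45 − 46.9909)²/46.9909 = 0.0844
  (47 − 40.2779)²/40.2779 = 1.1219
χ² = 10.3798 + 2.5117 + 0.1321 + 1.7567 + 6.6286 + 1.6040 + 0.0844 + 1.1219 = 24.219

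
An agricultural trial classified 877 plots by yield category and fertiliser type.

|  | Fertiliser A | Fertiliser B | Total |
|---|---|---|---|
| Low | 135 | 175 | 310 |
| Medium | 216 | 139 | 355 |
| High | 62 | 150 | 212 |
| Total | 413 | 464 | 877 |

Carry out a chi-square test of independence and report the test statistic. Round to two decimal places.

Grand total N = 877.
Expected counts (row total × column total / N):
  Low, Fertiliser A: 310×413/877 = 145.986
  Low, Fertiliser B: 310×464/877 = 164.014
  Medium, Fertiliser A: 355×413/877 = 167.178
  Medium, Fertiliser B: 355×464/877 = 187.822
  High, Fertiliser A: 212×413/877 = 99.836
  High, Fertiliser B: 212×464/877 = 112.164
Contributions (O − E)²/E:
  (135 − 145.986)²/145.986 = 0.8267
  (175 − 164.014)²/164.014 = 0.7359
  (216 − 167.178)²/167.178 = 14.2578
  (139 − 187.822)²/187.822 = 12.6907
  (62 − 99.836)²/99.836 = 14.3391
  (150 − 112.164)²/112.164 = 12.7631
χ² = 0.8267 + 0.7359 + 14.2578 + 12.6907 + 14.3391 + 12.7631 = 55.61

55.61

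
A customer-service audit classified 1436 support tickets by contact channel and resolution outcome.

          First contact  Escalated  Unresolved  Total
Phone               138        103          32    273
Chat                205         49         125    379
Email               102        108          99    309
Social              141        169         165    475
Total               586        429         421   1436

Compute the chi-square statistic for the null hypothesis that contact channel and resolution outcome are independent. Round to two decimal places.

127.75

Grand total N = 1436.
Expected counts (row total × column total / N):
  Phone, First contact: 273×586/1436 = 111.405
  Phone, Escalated: 273×429/1436 = 81.558
  Phone, Unresolved: 273×421/1436 = 80.037
  Chat, First contact: 379×586/1436 = 154.662
  Chat, Escalated: 379×429/1436 = 113.225
  Chat, Unresolved: 379×421/1436 = 111.114
  Email, First contact: 309×586/1436 = 126.096
  Email, Escalated: 309×429/1436 = 92.313
  Email, Unresolved: 309×421/1436 = 90.591
  Social, First contact: 475×586/1436 = 193.837
  Social, Escalated: 475×429/1436 = 141.905
  Social, Unresolved: 475×421/1436 = 139.258
Contributions (O − E)²/E:
  (138 − 111.405)²/111.405 = 6.3489
  (103 − 81.558)²/81.558 = 5.6372
  (32 − 80.037)²/80.037 = 28.8311
  (205 − 154.662)²/154.662 = 16.3836
  (49 − 113.225)²/113.225 = 36.4306
  (125 − 111.114)²/111.114 = 1.7353
  (102 − 126.096)²/126.096 = 4.6046
  (108 − 92.313)²/92.313 = 2.6657
  (99 − 90.591)²/90.591 = 0.7806
  (141 − 193.837)²/193.837 = 14.4026
  (169 − 141.905)²/141.905 = 5.1735
  (165 − 139.258)²/139.258 = 4.7584
χ² = 6.3489 + 5.6372 + 28.8311 + 16.3836 + 36.4306 + 1.7353 + 4.6046 + 2.6657 + 0.7806 + 14.4026 + 5.1735 + 4.7584 = 127.75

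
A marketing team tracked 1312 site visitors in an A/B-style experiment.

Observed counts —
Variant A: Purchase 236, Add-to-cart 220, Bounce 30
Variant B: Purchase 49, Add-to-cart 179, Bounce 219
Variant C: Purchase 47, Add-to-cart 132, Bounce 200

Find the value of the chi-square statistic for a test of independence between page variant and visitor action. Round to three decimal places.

349.233

Row totals: 486, 447, 379. Column totals: 332, 531, 449. Grand total N = 1312.
Expected counts (row total × column total / N):
  Variant A, Purchase: 486×332/1312 = 122.9817
  Variant A, Add-to-cart: 486×531/1312 = 196.6966
  Variant A, Bounce: 486×449/1312 = 166.3216
  Variant B, Purchase: 447×332/1312 = 113.1128
  Variant B, Add-to-cart: 447×531/1312 = 180.9123
  Variant B, Bounce: 447×449/1312 = 152.9748
  Variant C, Purchase: 379×332/1312 = 95.9055
  Variant C, Add-to-cart: 379×531/1312 = 153.3910
  Variant C, Bounce: 379×449/1312 = 129.7035
Contributions (O − E)²/E:
  (236 − 122.9817)²/122.9817 = 103.8621
  (220 − 196.6966)²/196.6966 = 2.7608
  (30 − 166.3216)²/166.3216 = 111.7328
  (49 − 113.1128)²/113.1128 = 36.3394
  (179 − 180.9123)²/180.9123 = 0.0202
  (219 − 152.9748)²/152.9748 = 28.4970
  (47 − 95.9055)²/95.9055 = 24.9386
  (132 − 153.3910)²/153.3910 = 2.9831
  (200 − 129.7035)²/129.7035 = 38.0992
χ² = 103.8621 + 2.7608 + 111.7328 + 36.3394 + 0.0202 + 28.4970 + 24.9386 + 2.9831 + 38.0992 = 349.233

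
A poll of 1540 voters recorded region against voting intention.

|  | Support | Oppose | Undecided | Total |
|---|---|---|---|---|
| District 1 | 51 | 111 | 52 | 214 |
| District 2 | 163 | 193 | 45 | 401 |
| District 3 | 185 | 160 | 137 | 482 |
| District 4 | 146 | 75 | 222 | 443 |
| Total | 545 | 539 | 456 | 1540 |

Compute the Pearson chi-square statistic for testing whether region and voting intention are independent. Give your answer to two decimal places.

203.05

Grand total N = 1540.
Expected counts (row total × column total / N):
  District 1, Support: 214×545/1540 = 75.734
  District 1, Oppose: 214×539/1540 = 74.900
  District 1, Undecided: 214×456/1540 = 63.366
  District 2, Support: 401×545/1540 = 141.912
  District 2, Oppose: 401×539/1540 = 140.350
  District 2, Undecided: 401×456/1540 = 118.738
  District 3, Support: 482×545/1540 = 170.578
  District 3, Oppose: 482×539/1540 = 168.700
  District 3, Undecided: 482×456/1540 = 142.722
  District 4, Support: 443×545/1540 = 156.776
  District 4, Oppose: 443×539/1540 = 155.050
  District 4, Undecided: 443×456/1540 = 131.174
Contributions (O − E)²/E:
  (51 − 75.734)²/75.734 = 8.0779
  (111 − 74.900)²/74.900 = 17.3993
  (52 − 63.366)²/63.366 = 2.0387
  (163 − 141.912)²/141.912 = 3.1337
  (193 − 140.350)²/140.350 = 19.7508
  (45 − 118.738)²/118.738 = 45.7924
  (185 − 170.578)²/170.578 = 1.2193
  (160 − 168.700)²/168.700 = 0.4487
  (137 − 142.722)²/142.722 = 0.2294
  (146 − 156.776)²/156.776 = 0.7407
  (75 − 155.050)²/155.050 = 41.3286
  (222 − 131.174)²/131.174 = 62.8887
χ² = 8.0779 + 17.3993 + 2.0387 + 3.1337 + 19.7508 + 45.7924 + 1.2193 + 0.4487 + 0.2294 + 0.7407 + 41.3286 + 62.8887 = 203.05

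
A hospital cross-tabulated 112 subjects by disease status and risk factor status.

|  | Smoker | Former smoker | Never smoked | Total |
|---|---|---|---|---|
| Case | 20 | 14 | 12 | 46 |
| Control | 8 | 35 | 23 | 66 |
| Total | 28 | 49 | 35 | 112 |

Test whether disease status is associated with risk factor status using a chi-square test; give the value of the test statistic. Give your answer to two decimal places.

Grand total N = 112.
Expected counts (row total × column total / N):
  Case, Smoker: 46×28/112 = 11.500
  Case, Former smoker: 46×49/112 = 20.125
  Case, Never smoked: 46×35/112 = 14.375
  Control, Smoker: 66×28/112 = 16.500
  Control, Former smoker: 66×49/112 = 28.875
  Control, Never smoked: 66×35/112 = 20.625
Contributions (O − E)²/E:
  (20 − 11.500)²/11.500 = 6.2826
  (14 − 20.125)²/20.125 = 1.8641
  (12 − 14.375)²/14.375 = 0.3924
  (8 − 16.500)²/16.500 = 4.3788
  (35 − 28.875)²/28.875 = 1.2992
  (23 − 20.625)²/20.625 = 0.2735
χ² = 6.2826 + 1.8641 + 0.3924 + 4.3788 + 1.2992 + 0.2735 = 14.49

14.49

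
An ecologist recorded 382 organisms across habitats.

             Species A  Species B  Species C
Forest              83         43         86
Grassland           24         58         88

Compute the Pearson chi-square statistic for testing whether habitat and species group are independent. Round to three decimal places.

30.535

Row totals: 212, 170. Column totals: 107, 101, 174. Grand total N = 382.
Expected counts (row total × column total / N):
  Forest, Species A: 212×107/382 = 59.3822
  Forest, Species B: 212×101/382 = 56.0524
  Forest, Species C: 212×174/382 = 96.5654
  Grassland, Species A: 170×107/382 = 47.6178
  Grassland, Species B: 170×101/382 = 44.9476
  Grassland, Species C: 170×174/382 = 77.4346
Contributions (O − E)²/E:
  (83 − 59.3822)²/59.3822 = 9.3934
  (43 − 56.0524)²/56.0524 = 3.0394
  (86 − 96.5654)²/96.5654 = 1.1560
  (24 − 47.6178)²/47.6178 = 11.7141
  (58 − 44.9476)²/44.9476 = 3.7903
  (88 − 77.4346)²/77.4346 = 1.4416
χ² = 9.3934 + 3.0394 + 1.1560 + 11.7141 + 3.7903 + 1.4416 = 30.535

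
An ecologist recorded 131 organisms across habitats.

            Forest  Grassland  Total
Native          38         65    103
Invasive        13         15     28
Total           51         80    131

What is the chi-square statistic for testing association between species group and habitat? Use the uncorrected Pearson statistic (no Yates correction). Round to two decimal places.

0.84

Grand total N = 131.
Expected counts (row total × column total / N):
  Native, Forest: 103×51/131 = 40.099
  Native, Grassland: 103×80/131 = 62.901
  Invasive, Forest: 28×51/131 = 10.901
  Invasive, Grassland: 28×80/131 = 17.099
Contributions (O − E)²/E:
  (38 − 40.099)²/40.099 = 0.1099
  (65 − 62.901)²/62.901 = 0.0700
  (13 − 10.901)²/10.901 = 0.4042
  (15 − 17.099)²/17.099 = 0.2577
χ² = 0.1099 + 0.0700 + 0.4042 + 0.2577 = 0.84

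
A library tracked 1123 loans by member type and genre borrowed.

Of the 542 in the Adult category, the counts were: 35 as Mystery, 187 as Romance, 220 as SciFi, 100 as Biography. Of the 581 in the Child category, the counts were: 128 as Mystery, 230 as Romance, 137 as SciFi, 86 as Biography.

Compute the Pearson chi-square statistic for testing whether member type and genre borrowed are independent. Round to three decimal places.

76.584

Row totals: 542, 581. Column totals: 163, 417, 357, 186. Grand total N = 1123.
Expected counts (row total × column total / N):
  Adult, Mystery: 542×163/1123 = 78.6696
  Adult, Romance: 542×417/1123 = 201.2591
  Adult, SciFi: 542×357/1123 = 172.3010
  Adult, Biography: 542×186/1123 = 89.7703
  Child, Mystery: 581×163/1123 = 84.3304
  Child, Romance: 581×417/1123 = 215.7409
  Child, SciFi: 581×357/1123 = 184.6990
  Child, Biography: 581×186/1123 = 96.2297
Contributions (O − E)²/E:
  (35 − 78.6696)²/78.6696 = 24.2411
  (187 − 201.2591)²/201.2591 = 1.0102
  (220 − 172.3010)²/172.3010 = 13.2048
  (100 − 89.7703)²/89.7703 = 1.1657
  (128 − 84.3304)²/84.3304 = 22.6138
  (230 − 215.7409)²/215.7409 = 0.9424
  (137 − 184.6990)²/184.6990 = 12.3184
  (86 − 96.2297)²/96.2297 = 1.0875
χ² = 24.2411 + 1.0102 + 13.2048 + 1.1657 + 22.6138 + 0.9424 + 12.3184 + 1.0875 = 76.584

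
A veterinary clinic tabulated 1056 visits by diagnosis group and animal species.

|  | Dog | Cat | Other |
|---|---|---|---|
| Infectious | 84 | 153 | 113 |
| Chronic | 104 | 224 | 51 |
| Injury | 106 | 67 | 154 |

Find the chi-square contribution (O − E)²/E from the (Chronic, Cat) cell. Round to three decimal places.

Row total (Chronic) = 379; column total (Cat) = 444; N = 1056.
Expected count E = 379 × 444 / 1056 = 159.3523.
Contribution = (O − E)²/E = (224 − 159.3523)² / 159.3523 = 26.227.

26.227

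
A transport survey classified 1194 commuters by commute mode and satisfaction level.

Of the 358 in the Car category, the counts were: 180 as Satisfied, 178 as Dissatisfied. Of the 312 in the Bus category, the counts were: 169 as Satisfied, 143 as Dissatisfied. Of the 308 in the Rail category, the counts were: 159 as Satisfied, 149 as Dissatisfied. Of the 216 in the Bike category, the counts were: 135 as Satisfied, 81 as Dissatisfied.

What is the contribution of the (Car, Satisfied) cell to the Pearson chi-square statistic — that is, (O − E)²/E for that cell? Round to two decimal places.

0.85

Row total (Car) = 358; column total (Satisfied) = 643; N = 1194.
Expected count E = 358 × 643 / 1194 = 192.792.
Contribution = (O − E)²/E = (180 − 192.792)² / 192.792 = 0.85.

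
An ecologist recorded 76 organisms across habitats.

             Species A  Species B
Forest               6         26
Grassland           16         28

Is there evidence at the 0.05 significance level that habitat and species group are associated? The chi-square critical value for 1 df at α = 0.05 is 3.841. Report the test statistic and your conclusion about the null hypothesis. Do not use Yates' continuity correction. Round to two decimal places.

Row totals: 32, 44. Column totals: 22, 54. Grand total N = 76.
Expected counts (row total × column total / N):
  Forest, Species A: 32×22/76 = 9.263
  Forest, Species B: 32×54/76 = 22.737
  Grassland, Species A: 44×22/76 = 12.737
  Grassland, Species B: 44×54/76 = 31.263
Contributions (O − E)²/E:
  (6 − 9.263)²/9.263 = 1.1494
  (26 − 22.737)²/22.737 = 0.4683
  (16 − 12.737)²/12.737 = 0.8359
  (28 − 31.263)²/31.263 = 0.3406
χ² = 1.1494 + 0.4683 + 0.8359 + 0.3406 = 2.79
df = (2−1)(2−1) = 1. Since 2.79 < 3.841, fail to reject the null hypothesis of independence at α = 0.05.

2.79; fail to reject H₀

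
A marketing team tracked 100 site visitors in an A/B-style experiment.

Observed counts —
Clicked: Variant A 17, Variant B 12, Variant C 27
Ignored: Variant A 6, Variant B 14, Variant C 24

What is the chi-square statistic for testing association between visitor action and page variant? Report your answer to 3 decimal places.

Row totals: 56, 44. Column totals: 23, 26, 51. Grand total N = 100.
Expected counts (row total × column total / N):
  Clicked, Variant A: 56×23/100 = 12.8800
  Clicked, Variant B: 56×26/100 = 14.5600
  Clicked, Variant C: 56×51/100 = 28.5600
  Ignored, Variant A: 44×23/100 = 10.1200
  Ignored, Variant B: 44×26/100 = 11.4400
  Ignored, Variant C: 44×51/100 = 22.4400
Contributions (O − E)²/E:
  (17 − 12.8800)²/12.8800 = 1.3179
  (12 − 14.5600)²/14.5600 = 0.4501
  (27 − 28.5600)²/28.5600 = 0.0852
  (6 − 10.1200)²/10.1200 = 1.6773
  (14 − 11.4400)²/11.4400 = 0.5729
  (24 − 22.4400)²/22.4400 = 0.1084
χ² = 1.3179 + 0.4501 + 0.0852 + 1.6773 + 0.5729 + 0.1084 = 4.212

4.212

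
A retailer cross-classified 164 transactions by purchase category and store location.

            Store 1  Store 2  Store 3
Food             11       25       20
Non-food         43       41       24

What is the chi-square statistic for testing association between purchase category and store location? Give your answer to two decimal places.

7.47

Row totals: 56, 108. Column totals: 54, 66, 44. Grand total N = 164.
Expected counts (row total × column total / N):
  Food, Store 1: 56×54/164 = 18.439
  Food, Store 2: 56×66/164 = 22.537
  Food, Store 3: 56×44/164 = 15.024
  Non-food, Store 1: 108×54/164 = 35.561
  Non-food, Store 2: 108×66/164 = 43.463
  Non-food, Store 3: 108×44/164 = 28.976
Contributions (O − E)²/E:
  (11 − 18.439)²/18.439 = 3.0012
  (25 − 22.537)²/22.537 = 0.2692
  (20 − 15.024)²/15.024 = 1.6481
  (43 − 35.561)²/35.561 = 1.5562
  (41 − 43.463)²/43.463 = 0.1396
  (24 − 28.976)²/28.976 = 0.8545
χ² = 3.0012 + 0.2692 + 1.6481 + 1.5562 + 0.1396 + 0.8545 = 7.47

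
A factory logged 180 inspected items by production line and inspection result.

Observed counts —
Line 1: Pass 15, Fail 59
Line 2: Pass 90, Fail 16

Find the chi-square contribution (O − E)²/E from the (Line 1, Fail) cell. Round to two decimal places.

Row total (Line 1) = 74; column total (Fail) = 75; N = 180.
Expected count E = 74 × 75 / 180 = 30.8333.
Contribution = (O − E)²/E = (59 − 30.8333)² / 30.8333 = 25.73.

25.73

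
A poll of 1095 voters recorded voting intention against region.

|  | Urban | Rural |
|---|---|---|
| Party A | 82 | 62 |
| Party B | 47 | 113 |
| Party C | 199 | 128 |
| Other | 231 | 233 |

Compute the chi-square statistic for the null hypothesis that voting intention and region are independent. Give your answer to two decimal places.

44.96

Row totals: 144, 160, 327, 464. Column totals: 559, 536. Grand total N = 1095.
Expected counts (row total × column total / N):
  Party A, Urban: 144×559/1095 = 73.512
  Party A, Rural: 144×536/1095 = 70.488
  Party B, Urban: 160×559/1095 = 81.680
  Party B, Rural: 160×536/1095 = 78.320
  Party C, Urban: 327×559/1095 = 166.934
  Party C, Rural: 327×536/1095 = 160.066
  Other, Urban: 464×559/1095 = 236.873
  Other, Rural: 464×536/1095 = 227.127
Contributions (O − E)²/E:
  (82 − 73.512)²/73.512 = 0.9801
  (62 − 70.488)²/70.488 = 1.0221
  (47 − 81.680)²/81.680 = 14.7246
  (113 − 78.320)²/78.320 = 15.3563
  (199 − 166.934)²/166.934 = 6.1595
  (128 − 160.066)²/160.066 = 6.4238
  (231 − 236.873)²/236.873 = 0.1456
  (233 − 227.127)²/227.127 = 0.1519
χ² = 0.9801 + 1.0221 + 14.7246 + 15.3563 + 6.1595 + 6.4238 + 0.1456 + 0.1519 = 44.96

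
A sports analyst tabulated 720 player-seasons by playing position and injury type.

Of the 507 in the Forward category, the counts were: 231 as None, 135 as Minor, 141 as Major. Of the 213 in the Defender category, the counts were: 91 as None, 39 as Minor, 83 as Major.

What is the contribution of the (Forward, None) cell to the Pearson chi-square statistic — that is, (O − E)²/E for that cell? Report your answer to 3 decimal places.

Row total (Forward) = 507; column total (None) = 322; N = 720.
Expected count E = 507 × 322 / 720 = 226.7417.
Contribution = (O − E)²/E = (231 − 226.7417)² / 226.7417 = 0.080.

0.080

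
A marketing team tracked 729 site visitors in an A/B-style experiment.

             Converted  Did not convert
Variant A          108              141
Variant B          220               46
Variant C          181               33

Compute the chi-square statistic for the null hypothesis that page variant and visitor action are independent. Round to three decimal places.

Row totals: 249, 266, 214. Column totals: 509, 220. Grand total N = 729.
Expected counts (row total × column total / N):
  Variant A, Converted: 249×509/729 = 173.8560
  Variant A, Did not convert: 249×220/729 = 75.1440
  Variant B, Converted: 266×509/729 = 185.7257
  Variant B, Did not convert: 266×220/729 = 80.2743
  Variant C, Converted: 214×509/729 = 149.4184
  Variant C, Did not convert: 214×220/729 = 64.5816
Contributions (O − E)²/E:
  (108 − 173.8560)²/173.8560 = 24.9460
  (141 − 75.1440)²/75.1440 = 57.7160
  (220 − 185.7257)²/185.7257 = 6.3251
  (46 − 80.2743)²/80.2743 = 14.6339
  (181 − 149.4184)²/149.4184 = 6.6752
  (33 − 64.5816)²/64.5816 = 15.4440
χ² = 24.9460 + 57.7160 + 6.3251 + 14.6339 + 6.6752 + 15.4440 = 125.740

125.740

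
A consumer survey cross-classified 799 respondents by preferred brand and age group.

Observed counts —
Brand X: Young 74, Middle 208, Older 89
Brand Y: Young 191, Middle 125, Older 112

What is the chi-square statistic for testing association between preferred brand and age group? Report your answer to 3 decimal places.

Row totals: 371, 428. Column totals: 265, 333, 201. Grand total N = 799.
Expected counts (row total × column total / N):
  Brand X, Young: 371×265/799 = 123.0476
  Brand X, Middle: 371×333/799 = 154.6220
  Brand X, Older: 371×201/799 = 93.3304
  Brand Y, Young: 428×265/799 = 141.9524
  Brand Y, Middle: 428×333/799 = 178.3780
  Brand Y, Older: 428×201/799 = 107.6696
Contributions (O − E)²/E:
  (74 − 123.0476)²/123.0476 = 19.5507
  (208 − 154.6220)²/154.6220 = 18.4269
  (89 − 93.3304)²/93.3304 = 0.2009
  (191 − 141.9524)²/141.9524 = 16.9470
  (125 − 178.3780)²/178.3780 = 15.9729
  (112 − 107.6696)²/107.6696 = 0.1742
χ² = 19.5507 + 18.4269 + 0.2009 + 16.9470 + 15.9729 + 0.1742 = 71.273

71.273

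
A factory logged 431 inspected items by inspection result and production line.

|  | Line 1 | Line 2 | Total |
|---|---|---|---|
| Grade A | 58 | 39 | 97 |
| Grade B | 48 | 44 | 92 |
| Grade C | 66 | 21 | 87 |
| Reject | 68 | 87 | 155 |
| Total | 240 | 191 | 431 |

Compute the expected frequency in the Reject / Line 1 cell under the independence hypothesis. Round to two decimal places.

86.31

Row total (Reject) = 155; column total (Line 1) = 240; grand total N = 431.
Expected count = (row total × column total) / N = 155 × 240 / 431 = 86.31.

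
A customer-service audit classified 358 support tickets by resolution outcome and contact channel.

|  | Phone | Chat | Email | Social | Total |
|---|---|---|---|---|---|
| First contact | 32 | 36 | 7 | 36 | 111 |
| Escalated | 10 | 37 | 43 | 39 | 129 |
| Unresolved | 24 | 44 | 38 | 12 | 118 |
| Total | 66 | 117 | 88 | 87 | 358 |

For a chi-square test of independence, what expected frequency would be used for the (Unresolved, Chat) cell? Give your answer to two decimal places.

38.56

Row total (Unresolved) = 118; column total (Chat) = 117; grand total N = 358.
Expected count = (row total × column total) / N = 118 × 117 / 358 = 38.56.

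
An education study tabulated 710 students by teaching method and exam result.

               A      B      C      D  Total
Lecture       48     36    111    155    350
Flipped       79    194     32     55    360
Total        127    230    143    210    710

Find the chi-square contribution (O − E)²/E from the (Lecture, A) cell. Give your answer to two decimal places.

3.41

Row total (Lecture) = 350; column total (A) = 127; N = 710.
Expected count E = 350 × 127 / 710 = 62.606.
Contribution = (O − E)²/E = (48 − 62.606)² / 62.606 = 3.41.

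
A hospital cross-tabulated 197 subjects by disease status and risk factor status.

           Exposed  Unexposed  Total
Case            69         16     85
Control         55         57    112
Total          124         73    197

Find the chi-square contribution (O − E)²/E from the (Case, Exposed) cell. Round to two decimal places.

4.49

Row total (Case) = 85; column total (Exposed) = 124; N = 197.
Expected count E = 85 × 124 / 197 = 53.5025.
Contribution = (O − E)²/E = (69 − 53.5025)² / 53.5025 = 4.49.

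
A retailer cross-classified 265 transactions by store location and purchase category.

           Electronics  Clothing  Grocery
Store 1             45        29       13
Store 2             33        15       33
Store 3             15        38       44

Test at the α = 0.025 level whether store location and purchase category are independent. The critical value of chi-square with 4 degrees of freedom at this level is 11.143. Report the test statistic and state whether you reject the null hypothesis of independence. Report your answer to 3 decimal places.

Row totals: 87, 81, 97. Column totals: 93, 82, 90. Grand total N = 265.
Expected counts (row total × column total / N):
  Store 1, Electronics: 87×93/265 = 30.5321
  Store 1, Clothing: 87×82/265 = 26.9208
  Store 1, Grocery: 87×90/265 = 29.5472
  Store 2, Electronics: 81×93/265 = 28.4264
  Store 2, Clothing: 81×82/265 = 25.0642
  Store 2, Grocery: 81×90/265 = 27.5094
  Store 3, Electronics: 97×93/265 = 34.0415
  Store 3, Clothing: 97×82/265 = 30.0151
  Store 3, Grocery: 97×90/265 = 32.9434
Contributions (O − E)²/E:
  (45 − 30.5321)²/30.5321 = 6.8557
  (29 − 26.9208)²/26.9208 = 0.1606
  (13 − 29.5472)²/29.5472 = 9.2669
  (33 − 28.4264)²/28.4264 = 0.7359
  (15 − 25.0642)²/25.0642 = 4.0411
  (33 − 27.5094)²/27.5094 = 1.0959
  (15 − 34.0415)²/34.0415 = 10.6511
  (38 − 30.0151)²/30.0151 = 2.1242
  (44 − 32.9434)²/32.9434 = 3.7109
χ² = 6.8557 + 0.1606 + 9.2669 + 0.7359 + 4.0411 + 1.0959 + 10.6511 + 2.1242 + 3.7109 = 38.642
df = (3−1)(3−1) = 4. Since 38.642 > 11.143, reject the null hypothesis of independence at α = 0.025.

38.642; reject H₀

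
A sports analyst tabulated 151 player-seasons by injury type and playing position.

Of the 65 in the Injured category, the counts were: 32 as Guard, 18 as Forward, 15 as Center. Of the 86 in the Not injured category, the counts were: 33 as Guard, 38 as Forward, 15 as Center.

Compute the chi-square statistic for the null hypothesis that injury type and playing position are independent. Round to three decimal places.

Row totals: 65, 86. Column totals: 65, 56, 30. Grand total N = 151.
Expected counts (row total × column total / N):
  Injured, Guard: 65×65/151 = 27.9801
  Injured, Forward: 65×56/151 = 24.1060
  Injured, Center: 65×30/151 = 12.9139
  Not injured, Guard: 86×65/151 = 37.0199
  Not injured, Forward: 86×56/151 = 31.8940
  Not injured, Center: 86×30/151 = 17.0861
Contributions (O − E)²/E:
  (32 − 27.9801)²/27.9801 = 0.5775
  (18 − 24.1060)²/24.1060 = 1.5466
  (15 − 12.9139)²/12.9139 = 0.3370
  (33 − 37.0199)²/37.0199 = 0.4365
  (38 − 31.8940)²/31.8940 = 1.1690
  (15 − 17.0861)²/17.0861 = 0.2547
χ² = 0.5775 + 1.5466 + 0.3370 + 0.4365 + 1.1690 + 0.2547 = 4.321

4.321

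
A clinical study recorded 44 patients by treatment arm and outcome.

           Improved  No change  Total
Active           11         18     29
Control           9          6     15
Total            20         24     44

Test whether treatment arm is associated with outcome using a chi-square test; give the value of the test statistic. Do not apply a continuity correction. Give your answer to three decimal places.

1.942

Grand total N = 44.
Expected counts (row total × column total / N):
  Active, Improved: 29×20/44 = 13.1818
  Active, No change: 29×24/44 = 15.8182
  Control, Improved: 15×20/44 = 6.8182
  Control, No change: 15×24/44 = 8.1818
Contributions (O − E)²/E:
  (11 − 13.1818)²/13.1818 = 0.3611
  (18 − 15.8182)²/15.8182 = 0.3009
  (9 − 6.8182)²/6.8182 = 0.6982
  (6 − 8.1818)²/8.1818 = 0.5818
χ² = 0.3611 + 0.3009 + 0.6982 + 0.5818 = 1.942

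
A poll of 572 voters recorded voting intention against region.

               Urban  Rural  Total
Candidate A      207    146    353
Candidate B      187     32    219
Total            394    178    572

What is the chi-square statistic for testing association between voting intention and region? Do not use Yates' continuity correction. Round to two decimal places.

45.11

Grand total N = 572.
Expected counts (row total × column total / N):
  Candidate A, Urban: 353×394/572 = 243.150
  Candidate A, Rural: 353×178/572 = 109.850
  Candidate B, Urban: 219×394/572 = 150.850
  Candidate B, Rural: 219×178/572 = 68.150
Contributions (O − E)²/E:
  (207 − 243.150)²/243.150 = 5.3746
  (146 − 109.850)²/109.850 = 11.8964
  (187 − 150.850)²/150.850 = 8.6631
  (32 − 68.150)²/68.150 = 19.1757
χ² = 5.3746 + 11.8964 + 8.6631 + 19.1757 = 45.11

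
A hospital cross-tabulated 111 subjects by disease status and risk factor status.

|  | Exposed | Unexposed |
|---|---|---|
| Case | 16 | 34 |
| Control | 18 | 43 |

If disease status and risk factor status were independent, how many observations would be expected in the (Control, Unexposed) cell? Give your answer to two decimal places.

Row total (Control) = 61; column total (Unexposed) = 77; grand total N = 111.
Expected count = (row total × column total) / N = 61 × 77 / 111 = 42.32.

42.32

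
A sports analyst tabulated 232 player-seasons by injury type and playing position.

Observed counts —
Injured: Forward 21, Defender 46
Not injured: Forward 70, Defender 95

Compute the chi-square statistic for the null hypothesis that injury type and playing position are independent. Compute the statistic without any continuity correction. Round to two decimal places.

2.45

Row totals: 67, 165. Column totals: 91, 141. Grand total N = 232.
Expected counts (row total × column total / N):
  Injured, Forward: 67×91/232 = 26.280
  Injured, Defender: 67×141/232 = 40.720
  Not injured, Forward: 165×91/232 = 64.720
  Not injured, Defender: 165×141/232 = 100.280
Contributions (O − E)²/E:
  (21 − 26.280)²/26.280 = 1.0608
  (46 − 40.720)²/40.720 = 0.6846
  (70 − 64.720)²/64.720 = 0.4308
  (95 − 100.280)²/100.280 = 0.2780
χ² = 1.0608 + 0.6846 + 0.4308 + 0.2780 = 2.45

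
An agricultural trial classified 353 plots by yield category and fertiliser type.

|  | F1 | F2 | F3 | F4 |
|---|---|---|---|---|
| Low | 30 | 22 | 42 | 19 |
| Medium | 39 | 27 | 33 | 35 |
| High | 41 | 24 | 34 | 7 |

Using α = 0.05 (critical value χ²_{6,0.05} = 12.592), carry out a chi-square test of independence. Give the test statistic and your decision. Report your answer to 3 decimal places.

19.429; reject H₀

Row totals: 113, 134, 106. Column totals: 110, 73, 109, 61. Grand total N = 353.
Expected counts (row total × column total / N):
  Low, F1: 113×110/353 = 35.2125
  Low, F2: 113×73/353 = 23.3683
  Low, F3: 113×109/353 = 34.8924
  Low, F4: 113×61/353 = 19.5269
  Medium, F1: 134×110/353 = 41.7564
  Medium, F2: 134×73/353 = 27.7110
  Medium, F3: 134×109/353 = 41.3768
  Medium, F4: 134×61/353 = 23.1558
  High, F1: 106×110/353 = 33.0312
  High, F2: 106×73/353 = 21.9207
  High, F3: 106×109/353 = 32.7309
  High, F4: 106×61/353 = 18.3173
Contributions (O − E)²/E:
  (30 − 35.2125)²/35.2125 = 0.7716
  (22 − 23.3683)²/23.3683 = 0.0801
  (42 − 34.8924)²/34.8924 = 1.4478
  (19 − 19.5269)²/19.5269 = 0.0142
  (39 − 41.7564)²/41.7564 = 0.1820
  (27 − 27.7110)²/27.7110 = 0.0182
  (33 − 41.3768)²/41.3768 = 1.6959
  (35 − 23.1558)²/23.1558 = 6.0583
  (41 − 33.0312)²/33.0312 = 1.9225
  (24 − 21.9207)²/21.9207 = 0.1972
  (34 − 32.7309)²/32.7309 = 0.0492
  (7 − 18.3173)²/18.3173 = 6.9924
χ² = 0.7716 + 0.0801 + 1.4478 + 0.0142 + 0.1820 + 0.0182 + 1.6959 + 6.0583 + 1.9225 + 0.1972 + 0.0492 + 6.9924 = 19.429
df = (3−1)(4−1) = 6. Since 19.429 > 12.592, reject the null hypothesis of independence at α = 0.05.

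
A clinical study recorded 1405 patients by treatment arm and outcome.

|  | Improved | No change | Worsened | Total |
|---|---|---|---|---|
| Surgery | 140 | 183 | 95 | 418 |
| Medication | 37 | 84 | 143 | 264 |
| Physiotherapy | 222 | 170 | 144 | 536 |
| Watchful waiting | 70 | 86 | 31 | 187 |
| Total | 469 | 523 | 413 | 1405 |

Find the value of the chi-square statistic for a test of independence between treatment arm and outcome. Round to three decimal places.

Grand total N = 1405.
Expected counts (row total × column total / N):
  Surgery, Improved: 418×469/1405 = 139.5317
  Surgery, No change: 418×523/1405 = 155.5972
  Surgery, Worsened: 418×413/1405 = 122.8712
  Medication, Improved: 264×469/1405 = 88.1253
  Medication, No change: 264×523/1405 = 98.2719
  Medication, Worsened: 264×413/1405 = 77.6028
  Physiotherapy, Improved: 536×469/1405 = 178.9210
  Physiotherapy, No change: 536×523/1405 = 199.5217
  Physiotherapy, Worsened: 536×413/1405 = 157.5573
  Watchful waiting, Improved: 187×469/1405 = 62.4221
  Watchful waiting, No change: 187×523/1405 = 69.6093
  Watchful waiting, Worsened: 187×413/1405 = 54.9687
Contributions (O − E)²/E:
  (140 − 139.5317)²/139.5317 = 0.0016
  (183 − 155.5972)²/155.5972 = 4.8260
  (95 − 122.8712)²/122.8712 = 6.3221
  (37 − 88.1253)²/88.1253 = 29.6600
  (84 − 98.2719)²/98.2719 = 2.0727
  (143 − 77.6028)²/77.6028 = 55.1113
  (222 − 178.9210)²/178.9210 = 10.3722
  (170 − 199.5217)²/199.5217 = 4.3681
  (144 − 157.5573)²/157.5573 = 1.1666
  (70 − 62.4221)²/62.4221 = 0.9199
  (86 − 69.6093)²/69.6093 = 3.8595
  (31 − 54.9687)²/54.9687 = 10.4514
χ² = 0.0016 + 4.8260 + 6.3221 + 29.6600 + 2.0727 + 55.1113 + 10.3722 + 4.3681 + 1.1666 + 0.9199 + 3.8595 + 10.4514 = 129.131

129.131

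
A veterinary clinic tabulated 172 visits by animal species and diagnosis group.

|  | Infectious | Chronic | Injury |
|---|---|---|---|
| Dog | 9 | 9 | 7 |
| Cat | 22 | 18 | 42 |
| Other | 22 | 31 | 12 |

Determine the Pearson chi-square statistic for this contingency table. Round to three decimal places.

19.435

Row totals: 25, 82, 65. Column totals: 53, 58, 61. Grand total N = 172.
Expected counts (row total × column total / N):
  Dog, Infectious: 25×53/172 = 7.7035
  Dog, Chronic: 25×58/172 = 8.4302
  Dog, Injury: 25×61/172 = 8.8663
  Cat, Infectious: 82×53/172 = 25.2674
  Cat, Chronic: 82×58/172 = 27.6512
  Cat, Injury: 82×61/172 = 29.0814
  Other, Infectious: 65×53/172 = 20.0291
  Other, Chronic: 65×58/172 = 21.9186
  Other, Injury: 65×61/172 = 23.0523
Contributions (O − E)²/E:
  (9 − 7.7035)²/7.7035 = 0.2182
  (9 − 8.4302)²/8.4302 = 0.0385
  (7 − 8.8663)²/8.8663 = 0.3928
  (22 − 25.2674)²/25.2674 = 0.4225
  (18 − 27.6512)²/27.6512 = 3.3686
  (42 − 29.0814)²/29.0814 = 5.7387
  (22 − 20.0291)²/20.0291 = 0.1939
  (31 − 21.9186)²/21.9186 = 3.7626
  (12 − 23.0523)²/23.0523 = 5.2990
χ² = 0.2182 + 0.0385 + 0.3928 + 0.4225 + 3.3686 + 5.7387 + 0.1939 + 3.7626 + 5.2990 = 19.435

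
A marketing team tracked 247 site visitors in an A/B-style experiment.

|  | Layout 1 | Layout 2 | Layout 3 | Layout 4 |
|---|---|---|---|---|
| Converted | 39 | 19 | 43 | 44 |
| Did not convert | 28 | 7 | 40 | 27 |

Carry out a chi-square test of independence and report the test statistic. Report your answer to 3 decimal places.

Row totals: 145, 102. Column totals: 67, 26, 83, 71. Grand total N = 247.
Expected counts (row total × column total / N):
  Converted, Layout 1: 145×67/247 = 39.3320
  Converted, Layout 2: 145×26/247 = 15.2632
  Converted, Layout 3: 145×83/247 = 48.7247
  Converted, Layout 4: 145×71/247 = 41.6802
  Did not convert, Layout 1: 102×67/247 = 27.6680
  Did not convert, Layout 2: 102×26/247 = 10.7368
  Did not convert, Layout 3: 102×83/247 = 34.2753
  Did not convert, Layout 4: 102×71/247 = 29.3198
Contributions (O − E)²/E:
  (39 − 39.3320)²/39.3320 = 0.0028
  (19 − 15.2632)²/15.2632 = 0.9149
  (43 − 48.7247)²/48.7247 = 0.6726
  (44 − 41.6802)²/41.6802 = 0.1291
  (28 − 27.6680)²/27.6680 = 0.0040
  (7 − 10.7368)²/10.7368 = 1.3005
  (40 − 34.2753)²/34.2753 = 0.9561
  (27 − 29.3198)²/29.3198 = 0.1835
χ² = 0.0028 + 0.9149 + 0.6726 + 0.1291 + 0.0040 + 1.3005 + 0.9561 + 0.1835 = 4.164

4.164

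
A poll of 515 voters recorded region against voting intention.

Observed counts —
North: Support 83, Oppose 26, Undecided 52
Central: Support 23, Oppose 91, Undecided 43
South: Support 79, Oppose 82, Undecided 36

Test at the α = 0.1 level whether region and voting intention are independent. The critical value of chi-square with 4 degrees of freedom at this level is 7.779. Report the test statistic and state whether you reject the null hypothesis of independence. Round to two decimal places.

75.57; reject H₀

Row totals: 161, 157, 197. Column totals: 185, 199, 131. Grand total N = 515.
Expected counts (row total × column total / N):
  North, Support: 161×185/515 = 57.835
  North, Oppose: 161×199/515 = 62.212
  North, Undecided: 161×131/515 = 40.953
  Central, Support: 157×185/515 = 56.398
  Central, Oppose: 157×199/515 = 60.666
  Central, Undecided: 157×131/515 = 39.936
  South, Support: 197×185/515 = 70.767
  South, Oppose: 197×199/515 = 76.122
  South, Undecided: 197×131/515 = 50.111
Contributions (O − E)²/E:
  (83 − 57.835)²/57.835 = 10.9497
  (26 − 62.212)²/62.212 = 21.0781
  (52 − 40.953)²/40.953 = 2.9799
  (23 − 56.398)²/56.398 = 19.7778
  (91 − 60.666)²/60.666 = 15.1675
  (43 − 39.936)²/39.936 = 0.2351
  (79 − 70.767)²/70.767 = 0.9578
  (82 − 76.122)²/76.122 = 0.4539
  (36 − 50.111)²/50.111 = 3.9736
χ² = 10.9497 + 21.0781 + 2.9799 + 19.7778 + 15.1675 + 0.2351 + 0.9578 + 0.4539 + 3.9736 = 75.57
df = (3−1)(3−1) = 4. Since 75.57 > 7.779, reject the null hypothesis of independence at α = 0.1.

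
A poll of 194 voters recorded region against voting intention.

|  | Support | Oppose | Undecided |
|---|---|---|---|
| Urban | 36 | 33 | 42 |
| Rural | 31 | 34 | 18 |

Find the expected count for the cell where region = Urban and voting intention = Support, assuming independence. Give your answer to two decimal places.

Row total (Urban) = 111; column total (Support) = 67; grand total N = 194.
Expected count = (row total × column total) / N = 111 × 67 / 194 = 38.34.

38.34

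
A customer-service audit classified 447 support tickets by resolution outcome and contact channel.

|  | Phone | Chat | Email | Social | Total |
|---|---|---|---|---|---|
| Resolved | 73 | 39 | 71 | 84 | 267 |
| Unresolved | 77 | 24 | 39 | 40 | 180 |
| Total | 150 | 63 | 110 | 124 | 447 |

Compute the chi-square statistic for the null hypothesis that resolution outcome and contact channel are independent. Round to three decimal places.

Grand total N = 447.
Expected counts (row total × column total / N):
  Resolved, Phone: 267×150/447 = 89.5973
  Resolved, Chat: 267×63/447 = 37.6309
  Resolved, Email: 267×110/447 = 65.7047
  Resolved, Social: 267×124/447 = 74.0671
  Unresolved, Phone: 180×150/447 = 60.4027
  Unresolved, Chat: 180×63/447 = 25.3691
  Unresolved, Email: 180×110/447 = 44.2953
  Unresolved, Social: 180×124/447 = 49.9329
Contributions (O − E)²/E:
  (73 − 89.5973)²/89.5973 = 3.0745
  (39 − 37.6309)²/37.6309 = 0.0498
  (71 − 65.7047)²/65.7047 = 0.4268
  (84 − 74.0671)²/74.0671 = 1.3321
  (77 − 60.4027)²/60.4027 = 4.5606
  (24 − 25.3691)²/25.3691 = 0.0739
  (39 − 44.2953)²/44.2953 = 0.6330
  (40 − 49.9329)²/49.9329 = 1.9759
χ² = 3.0745 + 0.0498 + 0.4268 + 1.3321 + 4.5606 + 0.0739 + 0.6330 + 1.9759 = 12.127

12.127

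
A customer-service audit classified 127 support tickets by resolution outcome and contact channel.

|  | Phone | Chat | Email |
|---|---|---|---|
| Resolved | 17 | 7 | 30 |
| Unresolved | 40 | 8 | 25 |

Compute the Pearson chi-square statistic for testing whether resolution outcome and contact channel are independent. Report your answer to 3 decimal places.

Row totals: 54, 73. Column totals: 57, 15, 55. Grand total N = 127.
Expected counts (row total × column total / N):
  Resolved, Phone: 54×57/127 = 24.2362
  Resolved, Chat: 54×15/127 = 6.3780
  Resolved, Email: 54×55/127 = 23.3858
  Unresolved, Phone: 73×57/127 = 32.7638
  Unresolved, Chat: 73×15/127 = 8.6220
  Unresolved, Email: 73×55/127 = 31.6142
Contributions (O − E)²/E:
  (17 − 24.2362)²/24.2362 = 2.1605
  (7 − 6.3780)²/6.3780 = 0.0607
  (30 − 23.3858)²/23.3858 = 1.8707
  (40 − 32.7638)²/32.7638 = 1.5982
  (8 − 8.6220)²/8.6220 = 0.0449
  (25 − 31.6142)²/31.6142 = 1.3838
χ² = 2.1605 + 0.0607 + 1.8707 + 1.5982 + 0.0449 + 1.3838 = 7.119

7.119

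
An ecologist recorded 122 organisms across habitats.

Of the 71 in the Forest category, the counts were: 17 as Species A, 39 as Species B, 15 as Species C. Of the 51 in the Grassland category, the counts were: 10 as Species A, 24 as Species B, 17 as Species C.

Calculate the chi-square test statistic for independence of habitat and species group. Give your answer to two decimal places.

2.29

Row totals: 71, 51. Column totals: 27, 63, 32. Grand total N = 122.
Expected counts (row total × column total / N):
  Forest, Species A: 71×27/122 = 15.713
  Forest, Species B: 71×63/122 = 36.664
  Forest, Species C: 71×32/122 = 18.623
  Grassland, Species A: 51×27/122 = 11.287
  Grassland, Species B: 51×63/122 = 26.336
  Grassland, Species C: 51×32/122 = 13.377
Contributions (O − E)²/E:
  (17 − 15.713)²/15.713 = 0.1054
  (39 − 36.664)²/36.664 = 0.1488
  (15 − 18.623)²/18.623 = 0.7048
  (10 − 11.287)²/11.287 = 0.1468
  (24 − 26.336)²/26.336 = 0.2072
  (17 − 13.377)²/13.377 = 0.9812
χ² = 0.1054 + 0.1488 + 0.7048 + 0.1468 + 0.2072 + 0.9812 = 2.29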